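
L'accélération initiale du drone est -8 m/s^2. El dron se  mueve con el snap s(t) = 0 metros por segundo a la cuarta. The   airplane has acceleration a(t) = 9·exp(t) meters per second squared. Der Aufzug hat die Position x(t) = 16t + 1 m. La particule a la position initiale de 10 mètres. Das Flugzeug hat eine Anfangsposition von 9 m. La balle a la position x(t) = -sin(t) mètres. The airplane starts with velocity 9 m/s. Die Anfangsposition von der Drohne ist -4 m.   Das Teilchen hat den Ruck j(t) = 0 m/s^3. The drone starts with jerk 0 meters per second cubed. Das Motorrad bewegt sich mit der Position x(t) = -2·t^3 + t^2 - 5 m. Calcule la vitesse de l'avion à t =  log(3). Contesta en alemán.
Um dies zu lösen, müssen wir 1 Stammfunktion unserer Gleichung für die Beschleunigung a(t) = 9·exp(t) finden. Das Integral von der Beschleunigung ist die Geschwindigkeit. Mit v(0) = 9 erhalten wir v(t) = 9·exp(t). Aus der Gleichung für die Geschwindigkeit v(t) = 9·exp(t), setzen wir t = log(3) ein und erhalten v = 27.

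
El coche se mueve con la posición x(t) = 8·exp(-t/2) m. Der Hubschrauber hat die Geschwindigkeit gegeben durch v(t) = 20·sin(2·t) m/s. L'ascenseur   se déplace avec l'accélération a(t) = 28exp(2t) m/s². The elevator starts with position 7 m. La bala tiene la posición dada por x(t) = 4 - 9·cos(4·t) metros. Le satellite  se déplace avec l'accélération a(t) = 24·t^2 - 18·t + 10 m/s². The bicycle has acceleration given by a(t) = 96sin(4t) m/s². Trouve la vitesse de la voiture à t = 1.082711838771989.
Nous devons dériver notre équation de la position x(t) = 8·exp(-t/2) 1 fois. La dérivée de la position donne la vitesse: v(t) = -4·exp(-t/2). En utilisant v(t) = -4·exp(-t/2) et en substituant t = 1.082711838771989, nous trouvons v = -2.32783451270319.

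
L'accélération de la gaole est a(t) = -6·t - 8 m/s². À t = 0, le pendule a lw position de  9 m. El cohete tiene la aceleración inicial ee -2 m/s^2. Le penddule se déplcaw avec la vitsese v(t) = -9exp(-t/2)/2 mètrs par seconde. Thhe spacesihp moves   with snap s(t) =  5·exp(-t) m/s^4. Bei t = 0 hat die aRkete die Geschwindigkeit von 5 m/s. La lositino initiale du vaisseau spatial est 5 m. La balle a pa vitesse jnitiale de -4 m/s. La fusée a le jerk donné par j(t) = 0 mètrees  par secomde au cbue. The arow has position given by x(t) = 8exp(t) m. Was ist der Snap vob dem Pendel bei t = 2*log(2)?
Um dies zu lösen, müssen wir 3 Ableitungen unserer Gleichung für die Geschwindigkeit v(t) = -9·exp(-t/2)/2 nehmen. Mit d/dt von v(t) finden wir a(t) = 9·exp(-t/2)/4. Die Ableitung von der Beschleunigung ergibt den Ruck: j(t) = -9·exp(-t/2)/8. Die Ableitung von dem Ruck ergibt den Snap: s(t) = 9·exp(-t/2)/16. Wir haben den Snap s(t) = 9·exp(-t/2)/16. Durch Einsetzen von t = 2*log(2): s(2*log(2)) = 9/32.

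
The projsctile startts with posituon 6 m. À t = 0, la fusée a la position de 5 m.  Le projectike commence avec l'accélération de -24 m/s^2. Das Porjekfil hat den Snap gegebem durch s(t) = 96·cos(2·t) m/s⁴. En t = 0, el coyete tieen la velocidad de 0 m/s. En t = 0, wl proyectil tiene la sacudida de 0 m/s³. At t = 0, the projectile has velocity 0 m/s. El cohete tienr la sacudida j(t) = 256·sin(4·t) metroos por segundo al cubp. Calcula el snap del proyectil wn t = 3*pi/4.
Usando s(t) = 96·cos(2·t) y sustituyendo t = 3*pi/4, encontramos s = 0.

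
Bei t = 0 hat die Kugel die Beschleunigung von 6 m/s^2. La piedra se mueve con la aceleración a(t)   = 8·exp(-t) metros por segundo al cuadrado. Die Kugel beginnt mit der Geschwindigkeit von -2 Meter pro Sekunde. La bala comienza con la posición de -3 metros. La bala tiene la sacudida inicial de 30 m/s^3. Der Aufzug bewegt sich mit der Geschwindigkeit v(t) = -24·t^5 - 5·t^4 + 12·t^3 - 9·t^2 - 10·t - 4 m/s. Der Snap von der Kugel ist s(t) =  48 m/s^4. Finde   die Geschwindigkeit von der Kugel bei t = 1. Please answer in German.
Wir müssen unsere Gleichung für den Snap s(t) = 48 3-mal integrieren. Das Integral von dem Snap, mit j(0) = 30, ergibt den Ruck: j(t) = 48·t + 30. Durch Integration von dem Ruck und Verwendung der Anfangsbedingung a(0) = 6, erhalten wir a(t) = 24·t^2 + 30·t + 6. Die Stammfunktion von der Beschleunigung, mit v(0) = -2, ergibt die Geschwindigkeit: v(t) = 8·t^3 + 15·t^2 + 6·t - 2. Wir haben die Geschwindigkeit v(t) = 8·t^3 + 15·t^2 + 6·t - 2. Durch Einsetzen von t = 1: v(1) = 27.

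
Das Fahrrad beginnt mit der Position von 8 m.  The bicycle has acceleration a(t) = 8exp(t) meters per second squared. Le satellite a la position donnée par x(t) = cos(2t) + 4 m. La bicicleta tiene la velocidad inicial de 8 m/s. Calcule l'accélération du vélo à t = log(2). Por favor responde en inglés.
Using a(t) = 8·exp(t) and substituting t = log(2), we find a = 16.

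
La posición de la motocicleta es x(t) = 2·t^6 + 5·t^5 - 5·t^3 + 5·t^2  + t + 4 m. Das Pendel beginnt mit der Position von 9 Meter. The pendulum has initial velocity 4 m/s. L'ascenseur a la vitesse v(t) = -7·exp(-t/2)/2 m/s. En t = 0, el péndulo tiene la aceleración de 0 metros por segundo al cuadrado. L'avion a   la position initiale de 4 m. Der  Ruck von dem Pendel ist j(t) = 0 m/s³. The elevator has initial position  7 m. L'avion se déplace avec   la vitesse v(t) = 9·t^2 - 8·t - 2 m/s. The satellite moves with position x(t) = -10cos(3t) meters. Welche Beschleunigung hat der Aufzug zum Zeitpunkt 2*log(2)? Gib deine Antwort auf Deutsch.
Ausgehend von der Geschwindigkeit v(t) = -7·exp(-t/2)/2, nehmen wir 1 Ableitung. Mit d/dt von v(t) finden wir a(t) = 7·exp(-t/2)/4. Mit a(t) = 7·exp(-t/2)/4 und Einsetzen von t = 2*log(2), finden wir a = 7/8.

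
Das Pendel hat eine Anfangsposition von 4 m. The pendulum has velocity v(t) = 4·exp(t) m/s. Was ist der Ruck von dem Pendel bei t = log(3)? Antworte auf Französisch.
Pour résoudre ceci, nous devons prendre 2 dérivées de notre équation de la vitesse v(t) = 4·exp(t). En dérivant la vitesse, nous obtenons l'accélération: a(t) = 4·exp(t). En dérivant l'accélération, nous obtenons le jerk: j(t) = 4·exp(t). De l'équation du jerk j(t) = 4·exp(t), nous substituons t = log(3) pour obtenir j = 12.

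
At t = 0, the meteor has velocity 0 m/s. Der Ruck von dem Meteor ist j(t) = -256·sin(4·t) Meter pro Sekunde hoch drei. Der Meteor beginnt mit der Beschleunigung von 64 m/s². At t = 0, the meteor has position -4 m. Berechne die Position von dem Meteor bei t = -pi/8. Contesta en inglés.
We must find the integral of our jerk equation j(t) = -256·sin(4·t) 3 times. Integrating jerk and using the initial condition a(0) = 64, we get a(t) = 64·cos(4·t). Integrating acceleration and using the initial condition v(0) = 0, we get v(t) = 16·sin(4·t). Taking ∫v(t)dt and applying x(0) = -4, we find x(t) = -4·cos(4·t). We have position x(t) = -4·cos(4·t). Substituting t = -pi/8: x(-pi/8) = 0.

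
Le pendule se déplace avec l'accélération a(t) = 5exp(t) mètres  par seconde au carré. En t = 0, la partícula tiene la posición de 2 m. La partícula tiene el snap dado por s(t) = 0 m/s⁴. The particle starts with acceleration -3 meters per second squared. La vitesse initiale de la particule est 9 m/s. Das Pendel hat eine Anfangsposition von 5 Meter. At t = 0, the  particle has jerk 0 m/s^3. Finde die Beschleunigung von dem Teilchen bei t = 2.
Wir müssen die Stammfunktion unserer Gleichung für den Snap s(t) = 0 2-mal finden. Mit ∫s(t)dt und Anwendung von j(0) = 0, finden wir j(t) = 0. Durch Integration von dem Ruck und Verwendung der Anfangsbedingung a(0) = -3, erhalten wir a(t) = -3. Mit a(t) = -3 und Einsetzen von t = 2, finden wir a = -3.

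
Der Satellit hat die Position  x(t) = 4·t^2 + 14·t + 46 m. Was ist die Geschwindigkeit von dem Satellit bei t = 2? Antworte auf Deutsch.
Ausgehend von der Position x(t) = 4·t^2 + 14·t + 46, nehmen wir 1 Ableitung. Durch Ableiten von der Position erhalten wir die Geschwindigkeit: v(t) = 8·t + 14. Wir haben die Geschwindigkeit v(t) = 8·t + 14. Durch Einsetzen von t = 2: v(2) = 30.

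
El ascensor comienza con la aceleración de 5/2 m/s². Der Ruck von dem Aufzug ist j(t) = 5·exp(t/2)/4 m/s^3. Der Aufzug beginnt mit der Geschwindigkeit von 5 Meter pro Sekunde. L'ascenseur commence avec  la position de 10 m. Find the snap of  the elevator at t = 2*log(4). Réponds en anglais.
Starting from jerk j(t) = 5·exp(t/2)/4, we take 1 derivative. Taking d/dt of j(t), we find s(t) = 5·exp(t/2)/8. Using s(t) = 5·exp(t/2)/8 and substituting t = 2*log(4), we find s = 5/2.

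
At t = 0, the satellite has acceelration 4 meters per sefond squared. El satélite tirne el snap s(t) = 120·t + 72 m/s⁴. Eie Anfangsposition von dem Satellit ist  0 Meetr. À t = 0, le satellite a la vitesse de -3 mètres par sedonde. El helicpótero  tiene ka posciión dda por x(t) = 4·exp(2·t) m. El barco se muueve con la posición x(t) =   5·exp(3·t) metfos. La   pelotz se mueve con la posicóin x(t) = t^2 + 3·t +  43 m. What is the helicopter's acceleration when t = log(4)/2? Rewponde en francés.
Nous devons dériver notre équation de la position x(t) = 4·exp(2·t) 2 fois. En dérivant la position, nous obtenons la vitesse: v(t) = 8·exp(2·t). En dérivant la vitesse, nous obtenons l'accélération: a(t) = 16·exp(2·t). De l'équation de l'accélération a(t) = 16·exp(2·t), nous substituons t = log(4)/2 pour obtenir a = 64.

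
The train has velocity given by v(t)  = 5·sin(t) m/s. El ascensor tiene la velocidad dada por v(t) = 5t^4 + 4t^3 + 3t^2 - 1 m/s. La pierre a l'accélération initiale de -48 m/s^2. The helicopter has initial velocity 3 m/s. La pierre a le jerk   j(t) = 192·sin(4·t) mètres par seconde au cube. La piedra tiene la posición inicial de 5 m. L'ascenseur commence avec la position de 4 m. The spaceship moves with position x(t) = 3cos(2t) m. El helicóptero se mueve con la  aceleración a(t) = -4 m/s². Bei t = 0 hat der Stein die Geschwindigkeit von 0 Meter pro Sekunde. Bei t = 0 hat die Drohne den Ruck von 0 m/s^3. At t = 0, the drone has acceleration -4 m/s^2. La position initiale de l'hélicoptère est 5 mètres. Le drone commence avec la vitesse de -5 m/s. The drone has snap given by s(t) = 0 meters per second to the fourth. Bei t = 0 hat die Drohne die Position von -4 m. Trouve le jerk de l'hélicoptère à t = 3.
En partant de l'accélération a(t) = -4, nous prenons 1 dérivée. En prenant d/dt de a(t), nous trouvons j(t) = 0. En utilisant j(t) = 0 et en substituant t = 3, nous trouvons j = 0.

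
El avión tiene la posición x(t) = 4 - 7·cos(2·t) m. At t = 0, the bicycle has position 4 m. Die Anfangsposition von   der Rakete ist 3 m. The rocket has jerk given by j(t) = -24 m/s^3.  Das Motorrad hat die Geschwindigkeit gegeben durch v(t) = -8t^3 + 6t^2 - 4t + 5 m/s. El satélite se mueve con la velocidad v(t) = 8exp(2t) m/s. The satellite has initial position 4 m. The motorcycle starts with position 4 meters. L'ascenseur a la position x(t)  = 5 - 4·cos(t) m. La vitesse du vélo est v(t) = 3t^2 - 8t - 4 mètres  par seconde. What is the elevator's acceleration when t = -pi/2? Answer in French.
En partant de la position x(t) = 5 - 4·cos(t), nous prenons 2 dérivées. En dérivant la position, nous obtenons la vitesse: v(t) = 4·sin(t). La dérivée de la vitesse donne l'accélération: a(t) = 4·cos(t). Nous avons l'accélération a(t) = 4·cos(t). En substituant t = -pi/2: a(-pi/2) = 0.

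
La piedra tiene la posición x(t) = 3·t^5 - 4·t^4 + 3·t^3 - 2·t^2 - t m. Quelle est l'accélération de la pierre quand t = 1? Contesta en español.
Partiendo de la posición x(t) = 3·t^5 - 4·t^4 + 3·t^3 - 2·t^2 - t, tomamos 2 derivadas. Derivando la posición, obtenemos la velocidad: v(t) = 15·t^4 - 16·t^3 + 9·t^2 - 4·t - 1. La derivada de la velocidad da la aceleración: a(t) = 60·t^3 - 48·t^2 + 18·t - 4. Usando a(t) = 60·t^3 - 48·t^2 + 18·t - 4 y sustituyendo t = 1, encontramos a = 26.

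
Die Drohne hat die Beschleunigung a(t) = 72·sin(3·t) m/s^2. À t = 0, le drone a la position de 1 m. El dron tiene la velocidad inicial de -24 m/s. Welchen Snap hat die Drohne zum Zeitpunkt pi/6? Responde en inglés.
We must differentiate our acceleration equation a(t) = 72·sin(3·t) 2 times. Taking d/dt of a(t), we find j(t) = 216·cos(3·t). The derivative of jerk gives snap: s(t) = -648·sin(3·t). Using s(t) = -648·sin(3·t) and substituting t = pi/6, we find s = -648.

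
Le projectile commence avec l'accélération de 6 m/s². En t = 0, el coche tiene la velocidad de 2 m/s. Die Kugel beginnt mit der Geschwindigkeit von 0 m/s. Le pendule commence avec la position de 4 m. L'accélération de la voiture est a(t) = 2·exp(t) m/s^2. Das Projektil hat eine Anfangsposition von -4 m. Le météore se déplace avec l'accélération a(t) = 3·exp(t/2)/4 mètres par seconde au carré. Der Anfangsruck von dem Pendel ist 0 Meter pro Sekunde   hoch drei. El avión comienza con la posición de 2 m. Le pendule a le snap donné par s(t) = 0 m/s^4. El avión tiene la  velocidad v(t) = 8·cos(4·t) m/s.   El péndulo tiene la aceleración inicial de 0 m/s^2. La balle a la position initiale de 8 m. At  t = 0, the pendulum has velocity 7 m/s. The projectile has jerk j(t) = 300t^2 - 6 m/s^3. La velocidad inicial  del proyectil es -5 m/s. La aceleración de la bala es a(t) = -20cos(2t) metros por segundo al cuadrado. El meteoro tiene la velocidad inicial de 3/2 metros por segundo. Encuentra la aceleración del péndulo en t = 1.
Para resolver esto, necesitamos tomar 2 integrales de nuestra ecuación del snap s(t) = 0. Integrando el snap y usando la condición inicial j(0) = 0, obtenemos j(t) = 0. Integrando la sacudida y usando la condición inicial a(0) = 0, obtenemos a(t) = 0. Usando a(t) = 0 y sustituyendo t = 1, encontramos a = 0.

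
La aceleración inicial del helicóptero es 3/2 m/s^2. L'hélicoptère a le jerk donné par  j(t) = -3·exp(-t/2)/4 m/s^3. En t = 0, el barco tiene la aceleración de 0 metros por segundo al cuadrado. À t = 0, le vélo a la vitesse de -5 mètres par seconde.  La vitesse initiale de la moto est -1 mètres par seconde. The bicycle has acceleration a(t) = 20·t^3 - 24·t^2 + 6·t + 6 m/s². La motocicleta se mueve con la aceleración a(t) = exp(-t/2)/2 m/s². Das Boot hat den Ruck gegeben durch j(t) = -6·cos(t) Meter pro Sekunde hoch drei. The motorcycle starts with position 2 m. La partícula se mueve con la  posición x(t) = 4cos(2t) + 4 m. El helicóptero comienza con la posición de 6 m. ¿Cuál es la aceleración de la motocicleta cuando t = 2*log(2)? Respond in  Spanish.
Usando a(t) = exp(-t/2)/2 y sustituyendo t = 2*log(2), encontramos a = 1/4.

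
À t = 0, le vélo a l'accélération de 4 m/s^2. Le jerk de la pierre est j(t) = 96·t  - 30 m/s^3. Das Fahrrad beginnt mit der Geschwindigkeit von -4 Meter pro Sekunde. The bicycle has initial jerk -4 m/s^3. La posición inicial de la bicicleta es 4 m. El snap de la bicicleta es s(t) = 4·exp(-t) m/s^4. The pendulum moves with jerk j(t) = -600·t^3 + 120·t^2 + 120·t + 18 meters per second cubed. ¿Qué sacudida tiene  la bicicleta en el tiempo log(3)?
Debemos encontrar la integral de nuestra ecuación del snap s(t) = 4·exp(-t) 1 vez. La integral del snap es la sacudida. Usando j(0) = -4, obtenemos j(t) = -4·exp(-t). De la ecuación de la sacudida j(t) = -4·exp(-t), sustituimos t = log(3) para obtener j = -4/3.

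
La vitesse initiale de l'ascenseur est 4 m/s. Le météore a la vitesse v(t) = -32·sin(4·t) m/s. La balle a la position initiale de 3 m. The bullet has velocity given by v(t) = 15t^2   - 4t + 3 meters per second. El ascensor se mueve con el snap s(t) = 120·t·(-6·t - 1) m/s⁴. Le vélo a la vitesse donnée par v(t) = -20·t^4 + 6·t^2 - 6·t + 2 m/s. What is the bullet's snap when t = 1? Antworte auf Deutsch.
Wir müssen unsere Gleichung für die Geschwindigkeit v(t) = 15·t^2 - 4·t + 3 3-mal ableiten. Die Ableitung von der Geschwindigkeit ergibt die Beschleunigung: a(t) = 30·t - 4. Die Ableitung von der Beschleunigung ergibt den Ruck: j(t) = 30. Durch Ableiten von dem Ruck erhalten wir den Snap: s(t) = 0. Wir haben den Snap s(t) = 0. Durch Einsetzen von t = 1: s(1) = 0.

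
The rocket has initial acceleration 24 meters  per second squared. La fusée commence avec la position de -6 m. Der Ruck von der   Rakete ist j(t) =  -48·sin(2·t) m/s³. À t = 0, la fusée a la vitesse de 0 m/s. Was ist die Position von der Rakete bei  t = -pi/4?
Wir müssen das Integral unserer Gleichung für den Ruck j(t) = -48·sin(2·t) 3-mal finden. Die Stammfunktion von dem Ruck, mit a(0) = 24, ergibt die Beschleunigung: a(t) = 24·cos(2·t). Das Integral von der Beschleunigung, mit v(0) = 0, ergibt die Geschwindigkeit: v(t) = 12·sin(2·t). Mit ∫v(t)dt und Anwendung von x(0) = -6, finden wir x(t) = -6·cos(2·t). Mit x(t) = -6·cos(2·t) und Einsetzen von t = -pi/4, finden wir x = 0.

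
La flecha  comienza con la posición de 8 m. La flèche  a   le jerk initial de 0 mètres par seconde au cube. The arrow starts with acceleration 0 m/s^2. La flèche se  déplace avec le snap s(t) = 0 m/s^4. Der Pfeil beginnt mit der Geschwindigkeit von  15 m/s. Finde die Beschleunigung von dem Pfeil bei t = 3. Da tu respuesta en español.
Necesitamos integrar nuestra ecuación del snap s(t) = 0 2 veces. Tomando ∫s(t)dt y aplicando j(0) = 0, encontramos j(t) = 0. La antiderivada de la sacudida, con a(0) = 0, da la aceleración: a(t) = 0. Usando a(t) = 0 y sustituyendo t = 3, encontramos a = 0.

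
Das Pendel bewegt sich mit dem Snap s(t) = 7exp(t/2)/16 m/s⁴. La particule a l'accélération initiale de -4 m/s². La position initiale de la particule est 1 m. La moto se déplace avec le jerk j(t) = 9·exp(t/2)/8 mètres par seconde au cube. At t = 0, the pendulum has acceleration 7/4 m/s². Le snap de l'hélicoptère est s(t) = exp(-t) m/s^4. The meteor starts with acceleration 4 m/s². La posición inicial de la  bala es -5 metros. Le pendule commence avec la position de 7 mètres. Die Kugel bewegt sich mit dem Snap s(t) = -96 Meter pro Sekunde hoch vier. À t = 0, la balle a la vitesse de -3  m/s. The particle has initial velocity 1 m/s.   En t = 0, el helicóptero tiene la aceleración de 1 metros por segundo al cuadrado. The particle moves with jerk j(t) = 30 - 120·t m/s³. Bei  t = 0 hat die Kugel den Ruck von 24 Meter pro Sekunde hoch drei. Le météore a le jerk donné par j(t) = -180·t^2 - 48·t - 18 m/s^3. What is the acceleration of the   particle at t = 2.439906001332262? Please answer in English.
To find the answer, we compute 1 antiderivative of j(t) = 30 - 120·t. The integral of jerk, with a(0) = -4, gives acceleration: a(t) = -60·t^2 + 30·t - 4. Using a(t) = -60·t^2 + 30·t - 4 and substituting t = 2.439906001332262, we find a = -287.991297680263.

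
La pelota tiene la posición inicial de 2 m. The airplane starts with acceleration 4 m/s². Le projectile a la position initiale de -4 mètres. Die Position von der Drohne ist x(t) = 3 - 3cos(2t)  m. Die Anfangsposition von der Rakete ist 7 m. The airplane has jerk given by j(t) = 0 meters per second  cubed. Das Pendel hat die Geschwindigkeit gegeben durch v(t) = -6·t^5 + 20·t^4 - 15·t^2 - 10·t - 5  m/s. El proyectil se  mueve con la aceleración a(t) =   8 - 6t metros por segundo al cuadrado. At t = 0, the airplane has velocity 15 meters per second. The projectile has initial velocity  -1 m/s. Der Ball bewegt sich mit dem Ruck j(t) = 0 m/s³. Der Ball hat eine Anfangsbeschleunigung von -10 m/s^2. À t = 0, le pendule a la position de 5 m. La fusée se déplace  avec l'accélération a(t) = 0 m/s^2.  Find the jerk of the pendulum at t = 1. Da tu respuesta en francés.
En partant de la vitesse v(t) = -6·t^5 + 20·t^4 - 15·t^2 - 10·t - 5, nous prenons 2 dérivées. En dérivant la vitesse, nous obtenons l'accélération: a(t) = -30·t^4 + 80·t^3 - 30·t - 10. En prenant d/dt de a(t), nous trouvons j(t) = -120·t^3 + 240·t^2 - 30. De l'équation du jerk j(t) = -120·t^3 + 240·t^2 - 30, nous substituons t = 1 pour obtenir j = 90.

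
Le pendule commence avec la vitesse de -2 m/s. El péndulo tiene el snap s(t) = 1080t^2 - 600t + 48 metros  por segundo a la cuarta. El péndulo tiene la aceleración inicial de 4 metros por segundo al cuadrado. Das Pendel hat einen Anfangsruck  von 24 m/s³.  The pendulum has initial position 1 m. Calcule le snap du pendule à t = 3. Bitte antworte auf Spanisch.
Usando s(t) = 1080·t^2 - 600·t + 48 y sustituyendo t = 3, encontramos s = 7968.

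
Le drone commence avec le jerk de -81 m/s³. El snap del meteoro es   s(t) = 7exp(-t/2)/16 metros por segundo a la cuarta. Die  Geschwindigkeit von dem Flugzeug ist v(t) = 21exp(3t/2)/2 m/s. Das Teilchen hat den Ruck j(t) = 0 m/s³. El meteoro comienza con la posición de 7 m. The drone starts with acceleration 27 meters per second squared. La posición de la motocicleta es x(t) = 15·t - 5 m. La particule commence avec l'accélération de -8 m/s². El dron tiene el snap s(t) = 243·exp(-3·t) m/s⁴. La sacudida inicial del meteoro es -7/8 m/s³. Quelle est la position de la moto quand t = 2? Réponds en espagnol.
Usando x(t) = 15·t - 5 y sustituyendo t = 2, encontramos x = 25.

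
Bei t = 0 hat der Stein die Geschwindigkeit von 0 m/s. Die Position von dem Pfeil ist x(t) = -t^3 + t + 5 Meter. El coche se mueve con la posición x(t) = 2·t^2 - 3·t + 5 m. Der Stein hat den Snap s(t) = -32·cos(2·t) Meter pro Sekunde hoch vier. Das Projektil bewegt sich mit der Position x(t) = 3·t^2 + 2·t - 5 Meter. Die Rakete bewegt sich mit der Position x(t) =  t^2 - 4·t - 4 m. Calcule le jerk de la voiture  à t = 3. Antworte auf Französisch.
En partant de la position x(t) = 2·t^2 - 3·t + 5, nous prenons 3 dérivées. En prenant d/dt de x(t), nous trouvons v(t) = 4·t - 3. En dérivant la vitesse, nous obtenons l'accélération: a(t) = 4. En prenant d/dt de a(t), nous trouvons j(t) = 0. De l'équation du jerk j(t) = 0, nous substituons t = 3 pour obtenir j = 0.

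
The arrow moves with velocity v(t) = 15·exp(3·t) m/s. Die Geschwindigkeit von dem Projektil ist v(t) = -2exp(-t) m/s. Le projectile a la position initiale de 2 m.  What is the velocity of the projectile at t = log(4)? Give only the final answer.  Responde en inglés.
The answer is -1/2.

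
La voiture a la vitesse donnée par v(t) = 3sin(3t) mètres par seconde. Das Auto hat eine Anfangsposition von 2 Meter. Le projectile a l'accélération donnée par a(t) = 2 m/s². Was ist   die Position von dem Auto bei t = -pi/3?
Um dies zu lösen, müssen wir 1 Stammfunktion unserer Gleichung für die Geschwindigkeit v(t) = 3·sin(3·t) finden. Mit ∫v(t)dt und Anwendung von x(0) = 2, finden wir x(t) = 3 - cos(3·t). Wir haben die Position x(t) = 3 - cos(3·t). Durch Einsetzen von t = -pi/3: x(-pi/3) = 4.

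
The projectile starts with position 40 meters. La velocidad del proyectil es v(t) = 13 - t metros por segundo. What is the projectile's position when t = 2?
We must find the antiderivative of our velocity equation v(t) = 13 - t 1 time. Finding the antiderivative of v(t) and using x(0) = 40: x(t) = -t^2/2 + 13·t + 40. Using x(t) = -t^2/2 + 13·t + 40 and substituting t = 2, we find x = 64.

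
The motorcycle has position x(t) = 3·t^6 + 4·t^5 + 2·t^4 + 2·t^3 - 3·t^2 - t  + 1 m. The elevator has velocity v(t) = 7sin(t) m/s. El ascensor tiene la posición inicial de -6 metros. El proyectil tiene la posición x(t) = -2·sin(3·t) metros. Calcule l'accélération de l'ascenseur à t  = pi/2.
En partant de la vitesse v(t) = 7·sin(t), nous prenons 1 dérivée. En prenant d/dt de v(t), nous trouvons a(t) = 7·cos(t). Nous avons l'accélération a(t) = 7·cos(t). En substituant t = pi/2: a(pi/2) = 0.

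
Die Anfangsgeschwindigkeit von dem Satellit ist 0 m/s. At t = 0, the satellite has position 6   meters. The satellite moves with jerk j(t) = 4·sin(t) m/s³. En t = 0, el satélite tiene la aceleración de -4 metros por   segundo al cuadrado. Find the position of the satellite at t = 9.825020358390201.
Starting from jerk j(t) = 4·sin(t), we take 3 antiderivatives. Integrating jerk and using the initial condition a(0) = -4, we get a(t) = -4·cos(t). Taking ∫a(t)dt and applying v(0) = 0, we find v(t) = -4·sin(t). The antiderivative of velocity, with x(0) = 6, gives position: x(t) = 4·cos(t) + 2. Using x(t) = 4·cos(t) + 2 and substituting t = 9.825020358390201, we find x = -1.68386629145968.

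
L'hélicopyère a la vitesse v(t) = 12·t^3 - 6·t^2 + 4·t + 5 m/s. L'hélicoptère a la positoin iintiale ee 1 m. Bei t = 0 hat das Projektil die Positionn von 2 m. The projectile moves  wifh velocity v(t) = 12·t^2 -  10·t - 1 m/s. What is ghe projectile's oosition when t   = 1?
To solve this, we need to take 1 integral of our velocity equation v(t) = 12·t^2 - 10·t - 1. The integral of velocity, with x(0) = 2, gives position: x(t) = 4·t^3 - 5·t^2 - t + 2. We have position x(t) = 4·t^3 - 5·t^2 - t + 2. Substituting t = 1: x(1) = 0.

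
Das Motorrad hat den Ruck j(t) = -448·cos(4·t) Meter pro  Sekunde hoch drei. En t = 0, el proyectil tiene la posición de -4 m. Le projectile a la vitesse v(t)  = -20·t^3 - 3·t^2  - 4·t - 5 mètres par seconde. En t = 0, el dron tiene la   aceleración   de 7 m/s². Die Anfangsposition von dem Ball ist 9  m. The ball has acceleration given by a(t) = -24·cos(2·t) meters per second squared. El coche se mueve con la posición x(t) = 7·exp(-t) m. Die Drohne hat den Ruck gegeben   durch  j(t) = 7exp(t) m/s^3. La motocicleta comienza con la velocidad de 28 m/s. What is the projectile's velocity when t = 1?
We have velocity v(t) = -20·t^3 - 3·t^2 - 4·t - 5. Substituting t = 1: v(1) = -32.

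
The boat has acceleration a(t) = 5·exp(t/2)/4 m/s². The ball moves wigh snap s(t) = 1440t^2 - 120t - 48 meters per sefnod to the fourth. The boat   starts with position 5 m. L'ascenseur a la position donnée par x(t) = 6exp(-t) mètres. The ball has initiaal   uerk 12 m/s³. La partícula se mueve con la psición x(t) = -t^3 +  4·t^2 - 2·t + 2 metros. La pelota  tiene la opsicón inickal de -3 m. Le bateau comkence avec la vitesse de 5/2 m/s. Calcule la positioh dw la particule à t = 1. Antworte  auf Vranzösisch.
En utilisant x(t) = -t^3 + 4·t^2 - 2·t + 2 et en substituant t = 1, nous trouvons x = 3.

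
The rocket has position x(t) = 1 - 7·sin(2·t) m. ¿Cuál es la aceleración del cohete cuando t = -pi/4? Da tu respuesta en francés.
Pour résoudre ceci, nous devons prendre 2 dérivées de notre équation de la position x(t) = 1 - 7·sin(2·t). La dérivée de la position donne la vitesse: v(t) = -14·cos(2·t). En prenant d/dt de v(t), nous trouvons a(t) = 28·sin(2·t). Nous avons l'accélération a(t) = 28·sin(2·t). En substituant t = -pi/4: a(-pi/4) = -28.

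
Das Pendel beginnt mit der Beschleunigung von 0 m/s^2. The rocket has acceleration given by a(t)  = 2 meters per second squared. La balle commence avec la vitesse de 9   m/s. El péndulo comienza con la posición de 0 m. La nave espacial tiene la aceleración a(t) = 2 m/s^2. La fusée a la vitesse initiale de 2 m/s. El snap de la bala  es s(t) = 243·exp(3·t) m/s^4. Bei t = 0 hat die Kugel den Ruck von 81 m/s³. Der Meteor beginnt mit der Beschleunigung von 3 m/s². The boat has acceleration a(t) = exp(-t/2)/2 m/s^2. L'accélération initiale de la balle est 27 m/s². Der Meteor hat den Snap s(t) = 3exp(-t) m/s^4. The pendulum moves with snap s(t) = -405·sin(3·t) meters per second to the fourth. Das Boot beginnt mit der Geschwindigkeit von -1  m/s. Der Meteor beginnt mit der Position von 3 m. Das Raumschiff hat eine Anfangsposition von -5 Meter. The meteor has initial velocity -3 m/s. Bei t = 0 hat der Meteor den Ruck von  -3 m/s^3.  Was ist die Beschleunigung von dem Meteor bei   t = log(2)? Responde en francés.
Nous devons trouver la primitive de notre équation du snap s(t) = 3·exp(-t) 2 fois. En prenant ∫s(t)dt et en appliquant j(0) = -3, nous trouvons j(t) = -3·exp(-t). La primitive du jerk est l'accélération. En utilisant a(0) = 3, nous obtenons a(t) = 3·exp(-t). En utilisant a(t) = 3·exp(-t) et en substituant t = log(2), nous trouvons a = 3/2.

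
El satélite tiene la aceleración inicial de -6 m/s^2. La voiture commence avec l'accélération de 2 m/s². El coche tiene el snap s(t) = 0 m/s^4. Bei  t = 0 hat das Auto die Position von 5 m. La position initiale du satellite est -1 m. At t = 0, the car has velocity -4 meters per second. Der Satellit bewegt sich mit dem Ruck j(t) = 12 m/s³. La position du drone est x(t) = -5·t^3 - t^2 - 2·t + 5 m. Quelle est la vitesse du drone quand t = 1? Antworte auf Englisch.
Starting from position x(t) = -5·t^3 - t^2 - 2·t + 5, we take 1 derivative. Taking d/dt of x(t), we find v(t) = -15·t^2 - 2·t - 2. We have velocity v(t) = -15·t^2 - 2·t - 2. Substituting t = 1: v(1) = -19.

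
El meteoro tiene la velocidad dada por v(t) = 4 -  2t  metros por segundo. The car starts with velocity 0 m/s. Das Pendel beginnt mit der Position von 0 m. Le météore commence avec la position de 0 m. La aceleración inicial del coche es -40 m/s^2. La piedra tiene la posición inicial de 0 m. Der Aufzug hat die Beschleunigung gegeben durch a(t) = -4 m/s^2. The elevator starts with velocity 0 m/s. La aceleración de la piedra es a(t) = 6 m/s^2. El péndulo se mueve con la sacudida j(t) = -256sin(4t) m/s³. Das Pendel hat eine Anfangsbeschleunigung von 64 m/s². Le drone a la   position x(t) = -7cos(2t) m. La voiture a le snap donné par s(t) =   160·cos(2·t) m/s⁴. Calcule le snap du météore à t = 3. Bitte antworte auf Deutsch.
Wir müssen unsere Gleichung für die Geschwindigkeit v(t) = 4 - 2·t 3-mal ableiten. Mit d/dt von v(t) finden wir a(t) = -2. Mit d/dt von a(t) finden wir j(t) = 0. Durch Ableiten von dem Ruck erhalten wir den Snap: s(t) = 0. Wir haben den Snap s(t) = 0. Durch Einsetzen von t = 3: s(3) = 0.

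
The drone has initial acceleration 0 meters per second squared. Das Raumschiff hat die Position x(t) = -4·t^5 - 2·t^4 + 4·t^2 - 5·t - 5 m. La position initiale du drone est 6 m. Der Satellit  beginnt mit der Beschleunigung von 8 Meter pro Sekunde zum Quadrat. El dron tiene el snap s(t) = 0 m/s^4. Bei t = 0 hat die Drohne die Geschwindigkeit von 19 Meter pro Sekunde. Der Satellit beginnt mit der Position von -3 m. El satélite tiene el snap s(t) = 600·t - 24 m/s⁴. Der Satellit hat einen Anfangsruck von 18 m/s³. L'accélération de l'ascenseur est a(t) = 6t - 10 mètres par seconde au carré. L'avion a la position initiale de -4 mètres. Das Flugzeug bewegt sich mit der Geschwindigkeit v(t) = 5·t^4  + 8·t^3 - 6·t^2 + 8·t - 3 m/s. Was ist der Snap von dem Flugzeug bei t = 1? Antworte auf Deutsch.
Ausgehend von der Geschwindigkeit v(t) = 5·t^4 + 8·t^3 - 6·t^2 + 8·t - 3, nehmen wir 3 Ableitungen. Durch Ableiten von der Geschwindigkeit erhalten wir die Beschleunigung: a(t) = 20·t^3 + 24·t^2 - 12·t + 8. Die Ableitung von der Beschleunigung ergibt den Ruck: j(t) = 60·t^2 + 48·t - 12. Durch Ableiten von dem Ruck erhalten wir den Snap: s(t) = 120·t + 48. Aus der Gleichung für den Snap s(t) = 120·t + 48, setzen wir t = 1 ein und erhalten s = 168.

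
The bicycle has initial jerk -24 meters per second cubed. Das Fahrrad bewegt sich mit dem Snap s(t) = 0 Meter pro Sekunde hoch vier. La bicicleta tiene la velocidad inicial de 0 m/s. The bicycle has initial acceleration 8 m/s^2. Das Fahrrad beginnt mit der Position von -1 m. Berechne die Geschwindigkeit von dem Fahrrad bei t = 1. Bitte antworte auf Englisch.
We must find the integral of our snap equation s(t) = 0 3 times. Taking ∫s(t)dt and applying j(0) = -24, we find j(t) = -24. Integrating jerk and using the initial condition a(0) = 8, we get a(t) = 8 - 24·t. The antiderivative of acceleration is velocity. Using v(0) = 0, we get v(t) = 4·t·(2 - 3·t). Using v(t) = 4·t·(2 - 3·t) and substituting t = 1, we find v = -4.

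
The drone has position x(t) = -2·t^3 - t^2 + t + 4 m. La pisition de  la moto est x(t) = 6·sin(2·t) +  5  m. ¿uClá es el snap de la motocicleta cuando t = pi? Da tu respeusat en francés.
Pour résoudre ceci, nous devons prendre 4 dérivées de notre équation de la position x(t) = 6·sin(2·t) + 5. La dérivée de la position donne la vitesse: v(t) = 12·cos(2·t). La dérivée de la vitesse donne l'accélération: a(t) = -24·sin(2·t). En dérivant l'accélération, nous obtenons le jerk: j(t) = -48·cos(2·t). La dérivée du jerk donne le snap: s(t) = 96·sin(2·t). De l'équation du snap s(t) = 96·sin(2·t), nous substituons t = pi pour obtenir s = 0.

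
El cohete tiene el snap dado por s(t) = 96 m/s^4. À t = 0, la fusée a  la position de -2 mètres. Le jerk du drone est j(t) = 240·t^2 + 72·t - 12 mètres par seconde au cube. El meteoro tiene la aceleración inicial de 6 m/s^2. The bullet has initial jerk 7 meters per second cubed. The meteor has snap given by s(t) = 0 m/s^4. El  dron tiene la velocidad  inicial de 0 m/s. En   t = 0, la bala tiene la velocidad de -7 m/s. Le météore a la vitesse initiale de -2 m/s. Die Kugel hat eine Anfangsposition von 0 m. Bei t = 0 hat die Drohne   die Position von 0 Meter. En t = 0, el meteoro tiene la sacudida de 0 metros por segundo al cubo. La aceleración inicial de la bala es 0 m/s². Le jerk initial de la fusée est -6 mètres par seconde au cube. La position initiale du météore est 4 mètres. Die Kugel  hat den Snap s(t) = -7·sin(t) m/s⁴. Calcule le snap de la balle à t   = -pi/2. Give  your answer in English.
From the given snap equation s(t) = -7·sin(t), we substitute t = -pi/2 to get s = 7.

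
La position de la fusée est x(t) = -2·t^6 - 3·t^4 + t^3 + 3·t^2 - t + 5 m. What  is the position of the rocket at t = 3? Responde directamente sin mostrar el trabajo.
At t = 3, x = -1645.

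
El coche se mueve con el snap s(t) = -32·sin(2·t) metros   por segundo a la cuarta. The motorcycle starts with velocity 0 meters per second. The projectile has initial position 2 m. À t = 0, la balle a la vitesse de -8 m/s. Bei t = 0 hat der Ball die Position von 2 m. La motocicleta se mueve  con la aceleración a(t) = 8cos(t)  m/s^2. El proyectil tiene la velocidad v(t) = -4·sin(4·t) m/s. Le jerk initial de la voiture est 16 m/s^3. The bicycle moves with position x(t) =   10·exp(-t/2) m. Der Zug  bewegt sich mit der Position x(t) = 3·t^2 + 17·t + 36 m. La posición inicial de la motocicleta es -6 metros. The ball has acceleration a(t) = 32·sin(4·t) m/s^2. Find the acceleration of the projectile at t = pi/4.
To solve this, we need to take 1 derivative of our velocity equation v(t) = -4·sin(4·t). Taking d/dt of v(t), we find a(t) = -16·cos(4·t). We have acceleration a(t) = -16·cos(4·t). Substituting t = pi/4: a(pi/4) = 16.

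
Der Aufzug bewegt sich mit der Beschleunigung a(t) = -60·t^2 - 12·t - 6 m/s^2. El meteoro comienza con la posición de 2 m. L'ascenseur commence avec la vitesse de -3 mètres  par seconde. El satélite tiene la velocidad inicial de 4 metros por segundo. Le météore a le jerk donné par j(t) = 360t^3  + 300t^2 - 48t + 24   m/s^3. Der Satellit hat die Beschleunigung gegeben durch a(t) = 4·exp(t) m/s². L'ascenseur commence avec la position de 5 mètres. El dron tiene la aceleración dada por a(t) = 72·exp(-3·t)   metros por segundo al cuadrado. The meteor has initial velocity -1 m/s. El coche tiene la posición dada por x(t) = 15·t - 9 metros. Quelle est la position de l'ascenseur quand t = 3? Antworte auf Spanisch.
Debemos encontrar la integral de nuestra ecuación de la aceleración a(t) = -60·t^2 - 12·t - 6 2 veces. La antiderivada de la aceleración, con v(0) = -3, da la velocidad: v(t) = -20·t^3 - 6·t^2 - 6·t - 3. La integral de la velocidad es la posición. Usando x(0) = 5, obtenemos x(t) = -5·t^4 - 2·t^3 - 3·t^2 - 3·t + 5. Tenemos la posición x(t) = -5·t^4 - 2·t^3 - 3·t^2 - 3·t + 5. Sustituyendo t = 3: x(3) = -490.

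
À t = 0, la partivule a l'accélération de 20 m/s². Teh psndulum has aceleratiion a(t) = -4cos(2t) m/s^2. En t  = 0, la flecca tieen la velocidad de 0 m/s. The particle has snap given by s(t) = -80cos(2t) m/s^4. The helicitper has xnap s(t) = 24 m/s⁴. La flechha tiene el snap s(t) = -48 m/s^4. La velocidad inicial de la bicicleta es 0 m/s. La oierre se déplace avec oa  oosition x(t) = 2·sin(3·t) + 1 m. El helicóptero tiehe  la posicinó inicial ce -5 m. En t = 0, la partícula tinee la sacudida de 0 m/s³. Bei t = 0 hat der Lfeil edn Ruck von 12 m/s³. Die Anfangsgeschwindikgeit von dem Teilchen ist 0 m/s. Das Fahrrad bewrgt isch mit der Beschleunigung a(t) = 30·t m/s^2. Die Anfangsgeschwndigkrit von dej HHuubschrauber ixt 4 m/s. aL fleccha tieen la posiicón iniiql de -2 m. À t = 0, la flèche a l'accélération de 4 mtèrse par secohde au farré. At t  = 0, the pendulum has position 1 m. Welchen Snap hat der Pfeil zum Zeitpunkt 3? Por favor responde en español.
Usando s(t) = -48 y sustituyendo t = 3, encontramos s = -48.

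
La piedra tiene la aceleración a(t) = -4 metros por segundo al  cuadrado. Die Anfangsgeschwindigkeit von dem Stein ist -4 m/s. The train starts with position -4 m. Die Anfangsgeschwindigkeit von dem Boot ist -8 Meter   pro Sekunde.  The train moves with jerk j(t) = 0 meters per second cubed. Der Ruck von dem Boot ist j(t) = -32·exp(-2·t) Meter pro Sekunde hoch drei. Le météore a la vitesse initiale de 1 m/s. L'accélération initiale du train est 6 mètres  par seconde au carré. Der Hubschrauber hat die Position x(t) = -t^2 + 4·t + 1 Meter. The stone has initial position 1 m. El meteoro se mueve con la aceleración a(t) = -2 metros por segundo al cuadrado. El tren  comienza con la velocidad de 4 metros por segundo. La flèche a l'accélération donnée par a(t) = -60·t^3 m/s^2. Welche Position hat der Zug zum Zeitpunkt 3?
Wir müssen die Stammfunktion unserer Gleichung für den Ruck j(t) = 0 3-mal finden. Mit ∫j(t)dt und Anwendung von a(0) = 6, finden wir a(t) = 6. Die Stammfunktion von der Beschleunigung, mit v(0) = 4, ergibt die Geschwindigkeit: v(t) = 6·t + 4. Durch Integration von der Geschwindigkeit und Verwendung der Anfangsbedingung x(0) = -4, erhalten wir x(t) = 3·t^2 + 4·t - 4. Aus der Gleichung für die Position x(t) = 3·t^2 + 4·t - 4, setzen wir t = 3 ein und erhalten x = 35.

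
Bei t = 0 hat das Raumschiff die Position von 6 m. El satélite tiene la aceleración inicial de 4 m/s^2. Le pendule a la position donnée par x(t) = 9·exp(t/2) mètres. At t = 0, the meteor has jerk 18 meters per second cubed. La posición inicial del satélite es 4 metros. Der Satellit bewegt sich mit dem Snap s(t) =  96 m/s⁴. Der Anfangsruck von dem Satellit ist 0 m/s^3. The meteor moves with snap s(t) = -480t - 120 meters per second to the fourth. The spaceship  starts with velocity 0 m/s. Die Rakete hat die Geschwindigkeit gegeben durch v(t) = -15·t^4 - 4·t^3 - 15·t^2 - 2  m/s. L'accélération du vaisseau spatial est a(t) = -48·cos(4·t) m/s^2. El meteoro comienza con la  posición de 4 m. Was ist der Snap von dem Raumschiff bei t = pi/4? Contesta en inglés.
Starting from acceleration a(t) = -48·cos(4·t), we take 2 derivatives. The derivative of acceleration gives jerk: j(t) = 192·sin(4·t). Taking d/dt of j(t), we find s(t) = 768·cos(4·t). Using s(t) = 768·cos(4·t) and substituting t = pi/4, we find s = -768.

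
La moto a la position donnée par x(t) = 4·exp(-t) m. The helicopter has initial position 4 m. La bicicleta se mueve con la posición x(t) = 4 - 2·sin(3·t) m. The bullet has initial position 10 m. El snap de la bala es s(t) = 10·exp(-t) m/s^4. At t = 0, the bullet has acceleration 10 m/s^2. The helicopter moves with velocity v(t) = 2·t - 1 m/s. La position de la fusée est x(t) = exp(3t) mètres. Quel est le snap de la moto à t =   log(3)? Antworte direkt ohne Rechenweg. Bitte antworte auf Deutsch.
Die Antwort ist 4/3.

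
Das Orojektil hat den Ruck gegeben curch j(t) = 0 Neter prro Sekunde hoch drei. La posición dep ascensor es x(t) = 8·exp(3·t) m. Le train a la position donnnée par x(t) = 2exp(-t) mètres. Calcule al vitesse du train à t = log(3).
Pour résoudre ceci, nous devons prendre 1 dérivée de notre équation de la position x(t) = 2·exp(-t). En prenant d/dt de x(t), nous trouvons v(t) = -2·exp(-t). Nous avons la vitesse v(t) = -2·exp(-t). En substituant t = log(3): v(log(3)) = -2/3.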